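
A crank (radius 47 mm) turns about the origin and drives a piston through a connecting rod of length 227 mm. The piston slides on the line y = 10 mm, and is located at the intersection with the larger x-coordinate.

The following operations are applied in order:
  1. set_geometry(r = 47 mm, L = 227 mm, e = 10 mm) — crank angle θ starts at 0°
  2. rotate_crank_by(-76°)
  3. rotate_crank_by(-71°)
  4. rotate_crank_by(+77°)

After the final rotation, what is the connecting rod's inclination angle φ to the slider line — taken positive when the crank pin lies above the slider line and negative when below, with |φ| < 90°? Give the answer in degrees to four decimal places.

-13.8048

set_geometry: r = 47 mm, L = 227 mm, e = 10 mm; θ ← 0°
rotate_crank_by(-76°): θ ← 0° -76° = -76°
rotate_crank_by(-71°): θ ← -76° -71° = -147°
rotate_crank_by(+77°): θ ← -147° +77° = -70°
crank pin P = (r cos θ, r sin θ) = (16.074947, -44.165553)
h = r sin θ − e = -44.165553 − 10 = -54.165553
sin φ = h / L = -54.165553 / 227 = -0.23861477
φ = arcsin(-0.23861477) = -13.804797°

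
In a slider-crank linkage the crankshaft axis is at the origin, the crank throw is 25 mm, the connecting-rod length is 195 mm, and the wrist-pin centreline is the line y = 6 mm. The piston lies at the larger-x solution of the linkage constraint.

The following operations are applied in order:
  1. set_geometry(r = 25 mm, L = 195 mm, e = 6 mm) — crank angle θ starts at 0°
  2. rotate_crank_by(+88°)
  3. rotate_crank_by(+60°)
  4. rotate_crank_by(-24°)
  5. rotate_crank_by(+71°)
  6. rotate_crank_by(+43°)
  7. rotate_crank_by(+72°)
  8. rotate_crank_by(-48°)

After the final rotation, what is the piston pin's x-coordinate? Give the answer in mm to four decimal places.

189.0798

set_geometry: r = 25 mm, L = 195 mm, e = 6 mm; θ ← 0°
rotate_crank_by(+88°): θ ← 0° +88° = 88°
rotate_crank_by(+60°): θ ← 88° +60° = 148°
rotate_crank_by(-24°): θ ← 148° -24° = 124°
rotate_crank_by(+71°): θ ← 124° +71° = 195°
rotate_crank_by(+43°): θ ← 195° +43° = 238°
rotate_crank_by(+72°): θ ← 238° +72° = 310°
rotate_crank_by(-48°): θ ← 310° -48° = 262°
crank pin P = (r cos θ, r sin θ) = (-3.479328, -24.756702)
h = r sin θ − e = -24.756702 − 6 = -30.756702
x = r cos θ + √(L² − h²) = -3.479328 + √(38025.0 − 945.9747) = -3.479328 + 192.559148 = 189.079820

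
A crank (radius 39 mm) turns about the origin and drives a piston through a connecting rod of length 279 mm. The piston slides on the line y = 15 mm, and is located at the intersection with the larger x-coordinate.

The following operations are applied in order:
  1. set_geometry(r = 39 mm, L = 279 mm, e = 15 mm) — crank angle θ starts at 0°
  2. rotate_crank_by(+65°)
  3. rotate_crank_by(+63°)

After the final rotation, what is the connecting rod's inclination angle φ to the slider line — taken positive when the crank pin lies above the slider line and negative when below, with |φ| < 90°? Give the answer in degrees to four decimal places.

3.2325

set_geometry: r = 39 mm, L = 279 mm, e = 15 mm; θ ← 0°
rotate_crank_by(+65°): θ ← 0° +65° = 65°
rotate_crank_by(+63°): θ ← 65° +63° = 128°
crank pin P = (r cos θ, r sin θ) = (-24.010798, 30.732419)
h = r sin θ − e = 30.732419 − 15 = 15.732419
sin φ = h / L = 15.732419 / 279 = 0.05638860
φ = arcsin(0.05638860) = 3.232543°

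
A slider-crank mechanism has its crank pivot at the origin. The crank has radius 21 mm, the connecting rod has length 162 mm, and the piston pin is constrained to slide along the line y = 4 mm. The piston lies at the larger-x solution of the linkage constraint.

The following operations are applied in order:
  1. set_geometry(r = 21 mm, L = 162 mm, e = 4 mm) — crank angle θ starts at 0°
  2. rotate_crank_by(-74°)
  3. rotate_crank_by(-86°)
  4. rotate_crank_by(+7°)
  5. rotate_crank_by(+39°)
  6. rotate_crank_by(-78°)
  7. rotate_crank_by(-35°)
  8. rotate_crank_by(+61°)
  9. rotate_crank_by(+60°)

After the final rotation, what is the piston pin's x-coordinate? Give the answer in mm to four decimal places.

set_geometry: r = 21 mm, L = 162 mm, e = 4 mm; θ ← 0°
rotate_crank_by(-74°): θ ← 0° -74° = -74°
rotate_crank_by(-86°): θ ← -74° -86° = -160°
rotate_crank_by(+7°): θ ← -160° +7° = -153°
rotate_crank_by(+39°): θ ← -153° +39° = -114°
rotate_crank_by(-78°): θ ← -114° -78° = -192°
rotate_crank_by(-35°): θ ← -192° -35° = -227°
rotate_crank_by(+61°): θ ← -227° +61° = -166°
rotate_crank_by(+60°): θ ← -166° +60° = -106°
crank pin P = (r cos θ, r sin θ) = (-5.788384, -20.186496)
h = r sin θ − e = -20.186496 − 4 = -24.186496
x = r cos θ + √(L² − h²) = -5.788384 + √(26244.0 − 584.9866) = -5.788384 + 160.184311 = 154.395926

154.3959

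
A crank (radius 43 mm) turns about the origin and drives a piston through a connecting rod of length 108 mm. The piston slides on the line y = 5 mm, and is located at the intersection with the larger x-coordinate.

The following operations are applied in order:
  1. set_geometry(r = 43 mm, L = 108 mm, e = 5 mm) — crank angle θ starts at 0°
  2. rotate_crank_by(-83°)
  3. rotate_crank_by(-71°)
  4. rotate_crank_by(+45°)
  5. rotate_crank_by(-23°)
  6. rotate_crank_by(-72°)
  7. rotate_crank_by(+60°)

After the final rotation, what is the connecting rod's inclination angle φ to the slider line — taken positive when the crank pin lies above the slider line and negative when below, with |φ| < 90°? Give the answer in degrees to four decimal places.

-16.2794

set_geometry: r = 43 mm, L = 108 mm, e = 5 mm; θ ← 0°
rotate_crank_by(-83°): θ ← 0° -83° = -83°
rotate_crank_by(-71°): θ ← -83° -71° = -154°
rotate_crank_by(+45°): θ ← -154° +45° = -109°
rotate_crank_by(-23°): θ ← -109° -23° = -132°
rotate_crank_by(-72°): θ ← -132° -72° = -204°
rotate_crank_by(+60°): θ ← -204° +60° = -144°
crank pin P = (r cos θ, r sin θ) = (-34.787731, -25.274766)
h = r sin θ − e = -25.274766 − 5 = -30.274766
sin φ = h / L = -30.274766 / 108 = -0.28032191
φ = arcsin(-0.28032191) = -16.279418°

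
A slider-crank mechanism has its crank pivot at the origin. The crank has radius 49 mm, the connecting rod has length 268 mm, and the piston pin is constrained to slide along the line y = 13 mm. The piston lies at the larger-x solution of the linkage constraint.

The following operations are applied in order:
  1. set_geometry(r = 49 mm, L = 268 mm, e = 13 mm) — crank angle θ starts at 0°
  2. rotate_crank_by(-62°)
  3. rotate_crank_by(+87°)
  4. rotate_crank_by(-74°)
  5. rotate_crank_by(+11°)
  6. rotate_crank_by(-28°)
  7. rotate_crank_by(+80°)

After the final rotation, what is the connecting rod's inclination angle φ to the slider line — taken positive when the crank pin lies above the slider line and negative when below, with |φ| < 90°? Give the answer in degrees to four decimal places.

set_geometry: r = 49 mm, L = 268 mm, e = 13 mm; θ ← 0°
rotate_crank_by(-62°): θ ← 0° -62° = -62°
rotate_crank_by(+87°): θ ← -62° +87° = 25°
rotate_crank_by(-74°): θ ← 25° -74° = -49°
rotate_crank_by(+11°): θ ← -49° +11° = -38°
rotate_crank_by(-28°): θ ← -38° -28° = -66°
rotate_crank_by(+80°): θ ← -66° +80° = 14°
crank pin P = (r cos θ, r sin θ) = (47.544491, 11.854173)
h = r sin θ − e = 11.854173 − 13 = -1.145827
sin φ = h / L = -1.145827 / 268 = -0.00427547
φ = arcsin(-0.00427547) = -0.244967°

-0.2450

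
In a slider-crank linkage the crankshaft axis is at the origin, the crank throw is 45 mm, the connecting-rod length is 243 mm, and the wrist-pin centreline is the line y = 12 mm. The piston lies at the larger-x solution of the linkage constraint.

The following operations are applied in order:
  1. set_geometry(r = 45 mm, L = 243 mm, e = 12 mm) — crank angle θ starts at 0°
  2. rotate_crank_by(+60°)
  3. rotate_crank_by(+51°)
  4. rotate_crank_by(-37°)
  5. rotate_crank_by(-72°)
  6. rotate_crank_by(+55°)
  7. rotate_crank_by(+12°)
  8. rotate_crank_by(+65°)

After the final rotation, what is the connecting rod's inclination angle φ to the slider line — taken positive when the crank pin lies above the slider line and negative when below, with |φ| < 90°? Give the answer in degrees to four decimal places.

4.8087

set_geometry: r = 45 mm, L = 243 mm, e = 12 mm; θ ← 0°
rotate_crank_by(+60°): θ ← 0° +60° = 60°
rotate_crank_by(+51°): θ ← 60° +51° = 111°
rotate_crank_by(-37°): θ ← 111° -37° = 74°
rotate_crank_by(-72°): θ ← 74° -72° = 2°
rotate_crank_by(+55°): θ ← 2° +55° = 57°
rotate_crank_by(+12°): θ ← 57° +12° = 69°
rotate_crank_by(+65°): θ ← 69° +65° = 134°
crank pin P = (r cos θ, r sin θ) = (-31.259627, 32.370291)
h = r sin θ − e = 32.370291 − 12 = 20.370291
sin φ = h / L = 20.370291 / 243 = 0.08382836
φ = arcsin(0.08382836) = 4.808654°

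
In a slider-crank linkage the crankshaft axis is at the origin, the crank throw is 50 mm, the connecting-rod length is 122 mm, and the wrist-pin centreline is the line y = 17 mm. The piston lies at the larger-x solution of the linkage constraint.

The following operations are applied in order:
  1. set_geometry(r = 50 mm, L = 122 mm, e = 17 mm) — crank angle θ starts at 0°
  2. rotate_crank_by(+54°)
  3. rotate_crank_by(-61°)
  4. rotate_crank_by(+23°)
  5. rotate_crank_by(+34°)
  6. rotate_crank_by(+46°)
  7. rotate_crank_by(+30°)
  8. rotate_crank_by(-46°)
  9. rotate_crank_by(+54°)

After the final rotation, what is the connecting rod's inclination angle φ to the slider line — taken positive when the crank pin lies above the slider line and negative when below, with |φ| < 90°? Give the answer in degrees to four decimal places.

8.9439

set_geometry: r = 50 mm, L = 122 mm, e = 17 mm; θ ← 0°
rotate_crank_by(+54°): θ ← 0° +54° = 54°
rotate_crank_by(-61°): θ ← 54° -61° = -7°
rotate_crank_by(+23°): θ ← -7° +23° = 16°
rotate_crank_by(+34°): θ ← 16° +34° = 50°
rotate_crank_by(+46°): θ ← 50° +46° = 96°
rotate_crank_by(+30°): θ ← 96° +30° = 126°
rotate_crank_by(-46°): θ ← 126° -46° = 80°
rotate_crank_by(+54°): θ ← 80° +54° = 134°
crank pin P = (r cos θ, r sin θ) = (-34.732919, 35.966990)
h = r sin θ − e = 35.966990 − 17 = 18.966990
sin φ = h / L = 18.966990 / 122 = 0.15546713
φ = arcsin(0.15546713) = 8.943889°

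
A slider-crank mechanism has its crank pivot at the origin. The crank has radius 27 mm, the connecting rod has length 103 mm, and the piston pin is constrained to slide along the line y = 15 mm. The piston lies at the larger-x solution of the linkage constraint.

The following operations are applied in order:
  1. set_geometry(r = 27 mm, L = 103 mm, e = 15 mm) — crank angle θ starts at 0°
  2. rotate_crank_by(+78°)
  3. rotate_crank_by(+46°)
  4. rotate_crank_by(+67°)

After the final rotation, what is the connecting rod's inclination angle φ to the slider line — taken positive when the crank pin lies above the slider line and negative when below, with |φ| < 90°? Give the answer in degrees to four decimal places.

set_geometry: r = 27 mm, L = 103 mm, e = 15 mm; θ ← 0°
rotate_crank_by(+78°): θ ← 0° +78° = 78°
rotate_crank_by(+46°): θ ← 78° +46° = 124°
rotate_crank_by(+67°): θ ← 124° +67° = 191°
crank pin P = (r cos θ, r sin θ) = (-26.503934, -5.151843)
h = r sin θ − e = -5.151843 − 15 = -20.151843
sin φ = h / L = -20.151843 / 103 = -0.19564896
φ = arcsin(-0.19564896) = -11.282637°

-11.2826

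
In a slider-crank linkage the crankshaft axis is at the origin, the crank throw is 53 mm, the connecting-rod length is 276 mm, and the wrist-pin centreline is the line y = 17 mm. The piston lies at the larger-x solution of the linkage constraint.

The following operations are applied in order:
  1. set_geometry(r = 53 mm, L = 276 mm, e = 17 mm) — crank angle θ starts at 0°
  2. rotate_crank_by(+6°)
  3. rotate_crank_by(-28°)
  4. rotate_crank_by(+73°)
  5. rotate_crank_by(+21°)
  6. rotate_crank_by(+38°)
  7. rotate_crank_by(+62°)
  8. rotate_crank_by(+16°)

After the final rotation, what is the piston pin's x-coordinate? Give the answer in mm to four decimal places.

set_geometry: r = 53 mm, L = 276 mm, e = 17 mm; θ ← 0°
rotate_crank_by(+6°): θ ← 0° +6° = 6°
rotate_crank_by(-28°): θ ← 6° -28° = -22°
rotate_crank_by(+73°): θ ← -22° +73° = 51°
rotate_crank_by(+21°): θ ← 51° +21° = 72°
rotate_crank_by(+38°): θ ← 72° +38° = 110°
rotate_crank_by(+62°): θ ← 110° +62° = 172°
rotate_crank_by(+16°): θ ← 172° +16° = 188°
crank pin P = (r cos θ, r sin θ) = (-52.484208, -7.376174)
h = r sin θ − e = -7.376174 − 17 = -24.376174
x = r cos θ + √(L² − h²) = -52.484208 + √(76176.0 − 594.1979) = -52.484208 + 274.921447 = 222.437240

222.4372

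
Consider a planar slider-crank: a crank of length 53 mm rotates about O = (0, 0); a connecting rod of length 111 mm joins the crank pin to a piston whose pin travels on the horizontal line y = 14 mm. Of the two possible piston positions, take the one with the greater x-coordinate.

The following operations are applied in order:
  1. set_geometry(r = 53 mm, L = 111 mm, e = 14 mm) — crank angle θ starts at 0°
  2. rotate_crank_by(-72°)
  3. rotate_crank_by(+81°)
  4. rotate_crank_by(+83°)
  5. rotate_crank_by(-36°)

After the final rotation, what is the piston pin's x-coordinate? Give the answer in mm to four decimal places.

136.5234

set_geometry: r = 53 mm, L = 111 mm, e = 14 mm; θ ← 0°
rotate_crank_by(-72°): θ ← 0° -72° = -72°
rotate_crank_by(+81°): θ ← -72° +81° = 9°
rotate_crank_by(+83°): θ ← 9° +83° = 92°
rotate_crank_by(-36°): θ ← 92° -36° = 56°
crank pin P = (r cos θ, r sin θ) = (29.637224, 43.938991)
h = r sin θ − e = 43.938991 − 14 = 29.938991
x = r cos θ + √(L² − h²) = 29.637224 + √(12321.0 − 896.3432) = 29.637224 + 106.886186 = 136.523410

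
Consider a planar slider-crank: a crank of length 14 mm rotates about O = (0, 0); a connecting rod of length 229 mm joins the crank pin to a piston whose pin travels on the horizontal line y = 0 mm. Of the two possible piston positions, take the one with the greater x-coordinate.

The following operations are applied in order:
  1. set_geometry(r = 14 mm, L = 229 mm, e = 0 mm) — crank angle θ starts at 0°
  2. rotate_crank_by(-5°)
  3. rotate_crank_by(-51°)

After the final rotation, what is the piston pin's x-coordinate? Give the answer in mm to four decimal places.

set_geometry: r = 14 mm, L = 229 mm, e = 0 mm; θ ← 0°
rotate_crank_by(-5°): θ ← 0° -5° = -5°
rotate_crank_by(-51°): θ ← -5° -51° = -56°
crank pin P = (r cos θ, r sin θ) = (7.828701, -11.606526)
h = r sin θ − e = -11.606526 − 0 = -11.606526
x = r cos θ + √(L² − h²) = 7.828701 + √(52441.0 − 134.7114) = 7.828701 + 228.705681 = 236.534382

236.5344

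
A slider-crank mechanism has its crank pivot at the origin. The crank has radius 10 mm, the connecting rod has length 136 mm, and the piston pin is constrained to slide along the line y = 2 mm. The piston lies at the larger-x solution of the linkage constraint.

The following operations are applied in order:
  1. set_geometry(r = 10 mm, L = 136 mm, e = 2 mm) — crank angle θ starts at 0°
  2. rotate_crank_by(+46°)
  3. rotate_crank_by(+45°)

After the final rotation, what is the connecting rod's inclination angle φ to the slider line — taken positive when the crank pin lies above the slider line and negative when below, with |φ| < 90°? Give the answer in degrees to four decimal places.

3.3716

set_geometry: r = 10 mm, L = 136 mm, e = 2 mm; θ ← 0°
rotate_crank_by(+46°): θ ← 0° +46° = 46°
rotate_crank_by(+45°): θ ← 46° +45° = 91°
crank pin P = (r cos θ, r sin θ) = (-0.174524, 9.998477)
h = r sin θ − e = 9.998477 − 2 = 7.998477
sin φ = h / L = 7.998477 / 136 = 0.05881233
φ = arcsin(0.05881233) = 3.371644°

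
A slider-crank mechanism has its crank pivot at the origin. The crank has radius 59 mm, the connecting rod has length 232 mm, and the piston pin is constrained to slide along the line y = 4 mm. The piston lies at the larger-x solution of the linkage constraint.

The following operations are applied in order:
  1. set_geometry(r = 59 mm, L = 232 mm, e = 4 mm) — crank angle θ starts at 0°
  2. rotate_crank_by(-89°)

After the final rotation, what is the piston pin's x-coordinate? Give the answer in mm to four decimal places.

set_geometry: r = 59 mm, L = 232 mm, e = 4 mm; θ ← 0°
rotate_crank_by(-89°): θ ← 0° -89° = -89°
crank pin P = (r cos θ, r sin θ) = (1.029692, -58.991014)
h = r sin θ − e = -58.991014 − 4 = -62.991014
x = r cos θ + √(L² − h²) = 1.029692 + √(53824.0 − 3967.8678) = 1.029692 + 223.284868 = 224.314560

224.3146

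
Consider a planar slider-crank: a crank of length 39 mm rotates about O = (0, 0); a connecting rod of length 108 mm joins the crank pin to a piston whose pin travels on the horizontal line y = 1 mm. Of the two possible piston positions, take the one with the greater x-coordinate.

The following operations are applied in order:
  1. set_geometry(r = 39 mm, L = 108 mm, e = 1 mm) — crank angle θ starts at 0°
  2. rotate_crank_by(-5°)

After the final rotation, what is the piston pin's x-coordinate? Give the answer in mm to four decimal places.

146.7620

set_geometry: r = 39 mm, L = 108 mm, e = 1 mm; θ ← 0°
rotate_crank_by(-5°): θ ← 0° -5° = -5°
crank pin P = (r cos θ, r sin θ) = (38.851593, -3.399074)
h = r sin θ − e = -3.399074 − 1 = -4.399074
x = r cos θ + √(L² − h²) = 38.851593 + √(11664.0 − 19.3519) = 38.851593 + 107.910371 = 146.761964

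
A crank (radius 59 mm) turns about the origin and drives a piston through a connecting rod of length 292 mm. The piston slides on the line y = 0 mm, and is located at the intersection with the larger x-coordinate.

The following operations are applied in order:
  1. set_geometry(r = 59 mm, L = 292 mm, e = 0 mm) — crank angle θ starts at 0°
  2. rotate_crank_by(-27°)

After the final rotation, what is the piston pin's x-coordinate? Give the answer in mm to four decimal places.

343.3383

set_geometry: r = 59 mm, L = 292 mm, e = 0 mm; θ ← 0°
rotate_crank_by(-27°): θ ← 0° -27° = -27°
crank pin P = (r cos θ, r sin θ) = (52.569385, -26.785439)
h = r sin θ − e = -26.785439 − 0 = -26.785439
x = r cos θ + √(L² − h²) = 52.569385 + √(85264.0 − 717.4598) = 52.569385 + 290.768878 = 343.338263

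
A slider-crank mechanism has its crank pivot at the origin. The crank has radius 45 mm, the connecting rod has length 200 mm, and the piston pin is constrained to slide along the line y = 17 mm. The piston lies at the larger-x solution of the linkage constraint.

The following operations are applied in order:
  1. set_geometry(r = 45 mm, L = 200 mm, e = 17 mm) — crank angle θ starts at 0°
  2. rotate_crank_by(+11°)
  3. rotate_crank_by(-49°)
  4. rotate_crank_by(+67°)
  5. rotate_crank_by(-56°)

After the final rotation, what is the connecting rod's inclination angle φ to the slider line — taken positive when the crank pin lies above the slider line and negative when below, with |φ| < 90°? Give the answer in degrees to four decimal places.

-10.7864

set_geometry: r = 45 mm, L = 200 mm, e = 17 mm; θ ← 0°
rotate_crank_by(+11°): θ ← 0° +11° = 11°
rotate_crank_by(-49°): θ ← 11° -49° = -38°
rotate_crank_by(+67°): θ ← -38° +67° = 29°
rotate_crank_by(-56°): θ ← 29° -56° = -27°
crank pin P = (r cos θ, r sin θ) = (40.095294, -20.429572)
h = r sin θ − e = -20.429572 − 17 = -37.429572
sin φ = h / L = -37.429572 / 200 = -0.18714786
φ = arcsin(-0.18714786) = -10.786383°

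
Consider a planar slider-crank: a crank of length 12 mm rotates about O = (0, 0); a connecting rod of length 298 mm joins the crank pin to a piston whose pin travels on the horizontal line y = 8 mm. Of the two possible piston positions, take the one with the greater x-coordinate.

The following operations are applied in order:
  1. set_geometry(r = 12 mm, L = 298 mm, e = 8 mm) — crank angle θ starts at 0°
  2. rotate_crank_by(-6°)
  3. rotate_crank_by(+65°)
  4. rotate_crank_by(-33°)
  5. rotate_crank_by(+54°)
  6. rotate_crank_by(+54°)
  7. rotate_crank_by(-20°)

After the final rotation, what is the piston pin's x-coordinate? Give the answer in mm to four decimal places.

set_geometry: r = 12 mm, L = 298 mm, e = 8 mm; θ ← 0°
rotate_crank_by(-6°): θ ← 0° -6° = -6°
rotate_crank_by(+65°): θ ← -6° +65° = 59°
rotate_crank_by(-33°): θ ← 59° -33° = 26°
rotate_crank_by(+54°): θ ← 26° +54° = 80°
rotate_crank_by(+54°): θ ← 80° +54° = 134°
rotate_crank_by(-20°): θ ← 134° -20° = 114°
crank pin P = (r cos θ, r sin θ) = (-4.880840, 10.962545)
h = r sin θ − e = 10.962545 − 8 = 2.962545
x = r cos θ + √(L² − h²) = -4.880840 + √(88804.0 − 8.7767) = -4.880840 + 297.985274 = 293.104434

293.1044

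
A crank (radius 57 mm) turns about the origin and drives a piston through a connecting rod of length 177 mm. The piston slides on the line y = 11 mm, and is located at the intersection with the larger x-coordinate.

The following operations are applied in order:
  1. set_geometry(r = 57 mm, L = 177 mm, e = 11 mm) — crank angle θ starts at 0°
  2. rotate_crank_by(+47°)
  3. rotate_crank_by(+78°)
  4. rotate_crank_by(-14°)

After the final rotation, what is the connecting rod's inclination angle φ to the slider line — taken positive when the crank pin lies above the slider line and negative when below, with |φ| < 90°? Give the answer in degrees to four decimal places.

set_geometry: r = 57 mm, L = 177 mm, e = 11 mm; θ ← 0°
rotate_crank_by(+47°): θ ← 0° +47° = 47°
rotate_crank_by(+78°): θ ← 47° +78° = 125°
rotate_crank_by(-14°): θ ← 125° -14° = 111°
crank pin P = (r cos θ, r sin θ) = (-20.426973, 53.214084)
h = r sin θ − e = 53.214084 − 11 = 42.214084
sin φ = h / L = 42.214084 / 177 = 0.23849765
φ = arcsin(0.23849765) = 13.797887°

13.7979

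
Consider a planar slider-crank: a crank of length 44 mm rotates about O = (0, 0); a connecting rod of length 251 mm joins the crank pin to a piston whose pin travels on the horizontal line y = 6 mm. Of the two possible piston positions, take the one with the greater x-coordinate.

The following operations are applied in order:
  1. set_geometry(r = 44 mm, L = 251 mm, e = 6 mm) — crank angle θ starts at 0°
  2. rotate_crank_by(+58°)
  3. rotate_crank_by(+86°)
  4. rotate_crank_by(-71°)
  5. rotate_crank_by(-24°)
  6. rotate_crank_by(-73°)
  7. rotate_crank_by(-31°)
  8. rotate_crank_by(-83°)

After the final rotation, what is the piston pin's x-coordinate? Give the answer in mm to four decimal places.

set_geometry: r = 44 mm, L = 251 mm, e = 6 mm; θ ← 0°
rotate_crank_by(+58°): θ ← 0° +58° = 58°
rotate_crank_by(+86°): θ ← 58° +86° = 144°
rotate_crank_by(-71°): θ ← 144° -71° = 73°
rotate_crank_by(-24°): θ ← 73° -24° = 49°
rotate_crank_by(-73°): θ ← 49° -73° = -24°
rotate_crank_by(-31°): θ ← -24° -31° = -55°
rotate_crank_by(-83°): θ ← -55° -83° = -138°
crank pin P = (r cos θ, r sin θ) = (-32.698372, -29.441747)
h = r sin θ − e = -29.441747 − 6 = -35.441747
x = r cos θ + √(L² − h²) = -32.698372 + √(63001.0 − 1256.1174) = -32.698372 + 248.485176 = 215.786803

215.7868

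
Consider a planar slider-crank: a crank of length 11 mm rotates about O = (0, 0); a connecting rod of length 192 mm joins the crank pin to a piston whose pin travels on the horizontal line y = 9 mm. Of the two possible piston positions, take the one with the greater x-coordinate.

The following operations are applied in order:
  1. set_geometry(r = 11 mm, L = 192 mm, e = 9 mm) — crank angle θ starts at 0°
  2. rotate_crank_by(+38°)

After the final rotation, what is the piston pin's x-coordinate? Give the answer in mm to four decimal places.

set_geometry: r = 11 mm, L = 192 mm, e = 9 mm; θ ← 0°
rotate_crank_by(+38°): θ ← 0° +38° = 38°
crank pin P = (r cos θ, r sin θ) = (8.668118, 6.772276)
h = r sin θ − e = 6.772276 − 9 = -2.227724
x = r cos θ + √(L² − h²) = 8.668118 + √(36864.0 − 4.9628) = 8.668118 + 191.987076 = 200.655194

200.6552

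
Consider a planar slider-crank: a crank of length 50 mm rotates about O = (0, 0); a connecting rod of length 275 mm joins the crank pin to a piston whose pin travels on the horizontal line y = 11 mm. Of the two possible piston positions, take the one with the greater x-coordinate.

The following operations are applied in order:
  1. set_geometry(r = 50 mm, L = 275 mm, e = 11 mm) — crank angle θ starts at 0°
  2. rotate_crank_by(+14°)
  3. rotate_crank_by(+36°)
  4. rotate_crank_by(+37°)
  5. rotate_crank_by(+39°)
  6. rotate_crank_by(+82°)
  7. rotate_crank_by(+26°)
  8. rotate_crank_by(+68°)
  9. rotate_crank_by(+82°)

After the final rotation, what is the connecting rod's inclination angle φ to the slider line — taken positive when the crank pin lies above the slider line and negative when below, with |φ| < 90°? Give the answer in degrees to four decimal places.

set_geometry: r = 50 mm, L = 275 mm, e = 11 mm; θ ← 0°
rotate_crank_by(+14°): θ ← 0° +14° = 14°
rotate_crank_by(+36°): θ ← 14° +36° = 50°
rotate_crank_by(+37°): θ ← 50° +37° = 87°
rotate_crank_by(+39°): θ ← 87° +39° = 126°
rotate_crank_by(+82°): θ ← 126° +82° = 208°
rotate_crank_by(+26°): θ ← 208° +26° = 234°
rotate_crank_by(+68°): θ ← 234° +68° = 302°
rotate_crank_by(+82°): θ ← 302° +82° = 384°
crank pin P = (r cos θ, r sin θ) = (45.677273, 20.336832)
h = r sin θ − e = 20.336832 − 11 = 9.336832
sin φ = h / L = 9.336832 / 275 = 0.03395212
φ = arcsin(0.03395212) = 1.945687°

1.9457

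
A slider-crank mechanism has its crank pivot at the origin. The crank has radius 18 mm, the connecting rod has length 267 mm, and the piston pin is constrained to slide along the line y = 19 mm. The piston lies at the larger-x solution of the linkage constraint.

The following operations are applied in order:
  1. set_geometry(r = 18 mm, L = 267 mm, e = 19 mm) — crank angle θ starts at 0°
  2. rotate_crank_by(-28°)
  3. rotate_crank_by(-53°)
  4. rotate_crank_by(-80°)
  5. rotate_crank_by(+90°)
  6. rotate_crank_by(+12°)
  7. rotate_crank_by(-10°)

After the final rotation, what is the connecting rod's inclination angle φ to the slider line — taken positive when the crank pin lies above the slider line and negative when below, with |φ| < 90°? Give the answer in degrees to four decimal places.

-7.7065

set_geometry: r = 18 mm, L = 267 mm, e = 19 mm; θ ← 0°
rotate_crank_by(-28°): θ ← 0° -28° = -28°
rotate_crank_by(-53°): θ ← -28° -53° = -81°
rotate_crank_by(-80°): θ ← -81° -80° = -161°
rotate_crank_by(+90°): θ ← -161° +90° = -71°
rotate_crank_by(+12°): θ ← -71° +12° = -59°
rotate_crank_by(-10°): θ ← -59° -10° = -69°
crank pin P = (r cos θ, r sin θ) = (6.450623, -16.804448)
h = r sin θ − e = -16.804448 − 19 = -35.804448
sin φ = h / L = -35.804448 / 267 = -0.13409905
φ = arcsin(-0.13409905) = -7.706526°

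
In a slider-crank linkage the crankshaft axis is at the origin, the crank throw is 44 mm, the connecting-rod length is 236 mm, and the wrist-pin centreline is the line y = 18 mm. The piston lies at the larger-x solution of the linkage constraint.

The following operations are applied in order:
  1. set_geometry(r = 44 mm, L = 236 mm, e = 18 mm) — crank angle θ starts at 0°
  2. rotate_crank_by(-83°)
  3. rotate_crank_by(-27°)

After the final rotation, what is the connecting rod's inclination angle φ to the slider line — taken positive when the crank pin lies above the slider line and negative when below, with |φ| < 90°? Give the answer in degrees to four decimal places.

set_geometry: r = 44 mm, L = 236 mm, e = 18 mm; θ ← 0°
rotate_crank_by(-83°): θ ← 0° -83° = -83°
rotate_crank_by(-27°): θ ← -83° -27° = -110°
crank pin P = (r cos θ, r sin θ) = (-15.048886, -41.346475)
h = r sin θ − e = -41.346475 − 18 = -59.346475
sin φ = h / L = -59.346475 / 236 = -0.25146812
φ = arcsin(-0.25146812) = -14.564405°

-14.5644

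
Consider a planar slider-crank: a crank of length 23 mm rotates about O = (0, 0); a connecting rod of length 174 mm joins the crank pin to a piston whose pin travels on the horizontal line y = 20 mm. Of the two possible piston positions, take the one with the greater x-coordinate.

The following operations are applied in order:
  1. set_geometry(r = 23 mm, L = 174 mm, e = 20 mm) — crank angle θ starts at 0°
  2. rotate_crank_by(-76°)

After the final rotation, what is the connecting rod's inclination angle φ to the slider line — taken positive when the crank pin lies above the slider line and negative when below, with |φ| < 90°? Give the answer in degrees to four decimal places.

set_geometry: r = 23 mm, L = 174 mm, e = 20 mm; θ ← 0°
rotate_crank_by(-76°): θ ← 0° -76° = -76°
crank pin P = (r cos θ, r sin θ) = (5.564204, -22.316802)
h = r sin θ − e = -22.316802 − 20 = -42.316802
sin φ = h / L = -42.316802 / 174 = -0.24320001
φ = arcsin(-0.24320001) = -14.075485°

-14.0755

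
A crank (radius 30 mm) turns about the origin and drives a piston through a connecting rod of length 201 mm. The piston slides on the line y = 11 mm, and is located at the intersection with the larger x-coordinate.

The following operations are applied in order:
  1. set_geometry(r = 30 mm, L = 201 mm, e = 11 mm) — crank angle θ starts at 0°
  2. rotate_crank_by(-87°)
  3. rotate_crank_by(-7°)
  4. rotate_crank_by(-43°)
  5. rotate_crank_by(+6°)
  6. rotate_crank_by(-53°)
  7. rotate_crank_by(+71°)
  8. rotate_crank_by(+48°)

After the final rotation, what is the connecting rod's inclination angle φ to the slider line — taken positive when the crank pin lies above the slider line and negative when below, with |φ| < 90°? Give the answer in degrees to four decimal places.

set_geometry: r = 30 mm, L = 201 mm, e = 11 mm; θ ← 0°
rotate_crank_by(-87°): θ ← 0° -87° = -87°
rotate_crank_by(-7°): θ ← -87° -7° = -94°
rotate_crank_by(-43°): θ ← -94° -43° = -137°
rotate_crank_by(+6°): θ ← -137° +6° = -131°
rotate_crank_by(-53°): θ ← -131° -53° = -184°
rotate_crank_by(+71°): θ ← -184° +71° = -113°
rotate_crank_by(+48°): θ ← -113° +48° = -65°
crank pin P = (r cos θ, r sin θ) = (12.678548, -27.189234)
h = r sin θ − e = -27.189234 − 11 = -38.189234
sin φ = h / L = -38.189234 / 201 = -0.18999619
φ = arcsin(-0.18999619) = -10.952562°

-10.9526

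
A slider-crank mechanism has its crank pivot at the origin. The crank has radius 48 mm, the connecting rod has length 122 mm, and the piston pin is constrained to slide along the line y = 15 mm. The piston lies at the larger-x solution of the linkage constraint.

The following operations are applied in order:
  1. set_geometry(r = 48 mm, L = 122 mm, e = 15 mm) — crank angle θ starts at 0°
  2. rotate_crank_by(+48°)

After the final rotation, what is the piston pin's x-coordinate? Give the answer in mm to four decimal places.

set_geometry: r = 48 mm, L = 122 mm, e = 15 mm; θ ← 0°
rotate_crank_by(+48°): θ ← 0° +48° = 48°
crank pin P = (r cos θ, r sin θ) = (32.118269, 35.670952)
h = r sin θ − e = 35.670952 − 15 = 20.670952
x = r cos θ + √(L² − h²) = 32.118269 + √(14884.0 − 427.2882) = 32.118269 + 120.236067 = 152.354336

152.3543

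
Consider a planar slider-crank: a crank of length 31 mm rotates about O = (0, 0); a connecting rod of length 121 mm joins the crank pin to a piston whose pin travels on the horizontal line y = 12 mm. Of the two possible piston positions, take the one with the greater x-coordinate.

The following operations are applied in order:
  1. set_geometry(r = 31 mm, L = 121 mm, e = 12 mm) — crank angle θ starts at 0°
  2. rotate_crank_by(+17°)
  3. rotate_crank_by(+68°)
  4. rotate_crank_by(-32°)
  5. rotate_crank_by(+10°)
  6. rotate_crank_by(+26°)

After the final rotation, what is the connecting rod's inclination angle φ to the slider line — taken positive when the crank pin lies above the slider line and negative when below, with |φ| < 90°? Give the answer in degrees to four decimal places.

set_geometry: r = 31 mm, L = 121 mm, e = 12 mm; θ ← 0°
rotate_crank_by(+17°): θ ← 0° +17° = 17°
rotate_crank_by(+68°): θ ← 17° +68° = 85°
rotate_crank_by(-32°): θ ← 85° -32° = 53°
rotate_crank_by(+10°): θ ← 53° +10° = 63°
rotate_crank_by(+26°): θ ← 63° +26° = 89°
crank pin P = (r cos θ, r sin θ) = (0.541025, 30.995279)
h = r sin θ − e = 30.995279 − 12 = 18.995279
sin φ = h / L = 18.995279 / 121 = 0.15698577
φ = arcsin(0.15698577) = 9.031983°

9.0320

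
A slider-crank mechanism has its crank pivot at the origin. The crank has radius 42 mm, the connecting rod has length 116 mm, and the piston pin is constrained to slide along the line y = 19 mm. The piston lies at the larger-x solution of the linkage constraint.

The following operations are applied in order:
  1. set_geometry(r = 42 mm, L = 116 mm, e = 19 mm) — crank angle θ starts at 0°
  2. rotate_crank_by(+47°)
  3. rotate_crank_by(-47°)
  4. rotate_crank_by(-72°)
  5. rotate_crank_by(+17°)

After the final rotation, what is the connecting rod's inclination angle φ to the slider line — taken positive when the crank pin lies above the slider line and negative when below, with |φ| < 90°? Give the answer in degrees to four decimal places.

-27.4118

set_geometry: r = 42 mm, L = 116 mm, e = 19 mm; θ ← 0°
rotate_crank_by(+47°): θ ← 0° +47° = 47°
rotate_crank_by(-47°): θ ← 47° -47° = 0°
rotate_crank_by(-72°): θ ← 0° -72° = -72°
rotate_crank_by(+17°): θ ← -72° +17° = -55°
crank pin P = (r cos θ, r sin θ) = (24.090210, -34.404386)
h = r sin θ − e = -34.404386 − 19 = -53.404386
sin φ = h / L = -53.404386 / 116 = -0.46038264
φ = arcsin(-0.46038264) = -27.411801°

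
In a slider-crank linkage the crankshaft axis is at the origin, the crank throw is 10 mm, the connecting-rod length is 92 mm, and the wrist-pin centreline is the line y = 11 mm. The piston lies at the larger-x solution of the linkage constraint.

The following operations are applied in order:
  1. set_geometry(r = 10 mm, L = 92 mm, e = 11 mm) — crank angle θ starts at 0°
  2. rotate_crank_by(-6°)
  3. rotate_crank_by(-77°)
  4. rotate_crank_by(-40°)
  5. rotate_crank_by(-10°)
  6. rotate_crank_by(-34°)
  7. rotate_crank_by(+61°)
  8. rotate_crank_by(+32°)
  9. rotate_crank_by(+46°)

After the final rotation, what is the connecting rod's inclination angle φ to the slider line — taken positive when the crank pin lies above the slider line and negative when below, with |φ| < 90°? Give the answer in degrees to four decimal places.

-9.8224

set_geometry: r = 10 mm, L = 92 mm, e = 11 mm; θ ← 0°
rotate_crank_by(-6°): θ ← 0° -6° = -6°
rotate_crank_by(-77°): θ ← -6° -77° = -83°
rotate_crank_by(-40°): θ ← -83° -40° = -123°
rotate_crank_by(-10°): θ ← -123° -10° = -133°
rotate_crank_by(-34°): θ ← -133° -34° = -167°
rotate_crank_by(+61°): θ ← -167° +61° = -106°
rotate_crank_by(+32°): θ ← -106° +32° = -74°
rotate_crank_by(+46°): θ ← -74° +46° = -28°
crank pin P = (r cos θ, r sin θ) = (8.829476, -4.694716)
h = r sin θ − e = -4.694716 − 11 = -15.694716
sin φ = h / L = -15.694716 / 92 = -0.17059474
φ = arcsin(-0.17059474) = -9.822400°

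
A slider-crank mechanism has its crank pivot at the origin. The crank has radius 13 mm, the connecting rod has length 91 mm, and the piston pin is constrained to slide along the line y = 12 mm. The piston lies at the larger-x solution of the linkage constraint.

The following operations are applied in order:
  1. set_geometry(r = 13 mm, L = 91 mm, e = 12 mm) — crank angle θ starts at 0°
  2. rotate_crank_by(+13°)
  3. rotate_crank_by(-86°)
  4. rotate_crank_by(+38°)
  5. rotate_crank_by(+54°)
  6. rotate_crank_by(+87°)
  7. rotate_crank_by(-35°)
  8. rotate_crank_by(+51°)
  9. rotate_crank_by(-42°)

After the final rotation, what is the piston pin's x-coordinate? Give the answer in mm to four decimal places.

set_geometry: r = 13 mm, L = 91 mm, e = 12 mm; θ ← 0°
rotate_crank_by(+13°): θ ← 0° +13° = 13°
rotate_crank_by(-86°): θ ← 13° -86° = -73°
rotate_crank_by(+38°): θ ← -73° +38° = -35°
rotate_crank_by(+54°): θ ← -35° +54° = 19°
rotate_crank_by(+87°): θ ← 19° +87° = 106°
rotate_crank_by(-35°): θ ← 106° -35° = 71°
rotate_crank_by(+51°): θ ← 71° +51° = 122°
rotate_crank_by(-42°): θ ← 122° -42° = 80°
crank pin P = (r cos θ, r sin θ) = (2.257426, 12.802501)
h = r sin θ − e = 12.802501 − 12 = 0.802501
x = r cos θ + √(L² − h²) = 2.257426 + √(8281.0 − 0.6440) = 2.257426 + 90.996461 = 93.253888

93.2539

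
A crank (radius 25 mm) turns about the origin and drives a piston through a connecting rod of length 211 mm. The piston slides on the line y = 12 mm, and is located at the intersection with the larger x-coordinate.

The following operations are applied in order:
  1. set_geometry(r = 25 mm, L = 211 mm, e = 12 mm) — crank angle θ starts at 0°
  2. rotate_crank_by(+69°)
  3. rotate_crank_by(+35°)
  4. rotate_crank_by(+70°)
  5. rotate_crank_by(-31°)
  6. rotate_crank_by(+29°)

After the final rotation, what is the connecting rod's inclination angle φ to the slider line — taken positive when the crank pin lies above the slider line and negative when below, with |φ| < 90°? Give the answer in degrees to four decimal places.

-2.3144

set_geometry: r = 25 mm, L = 211 mm, e = 12 mm; θ ← 0°
rotate_crank_by(+69°): θ ← 0° +69° = 69°
rotate_crank_by(+35°): θ ← 69° +35° = 104°
rotate_crank_by(+70°): θ ← 104° +70° = 174°
rotate_crank_by(-31°): θ ← 174° -31° = 143°
rotate_crank_by(+29°): θ ← 143° +29° = 172°
crank pin P = (r cos θ, r sin θ) = (-24.756702, 3.479328)
h = r sin θ − e = 3.479328 − 12 = -8.520672
sin φ = h / L = -8.520672 / 211 = -0.04038233
φ = arcsin(-0.04038233) = -2.314367°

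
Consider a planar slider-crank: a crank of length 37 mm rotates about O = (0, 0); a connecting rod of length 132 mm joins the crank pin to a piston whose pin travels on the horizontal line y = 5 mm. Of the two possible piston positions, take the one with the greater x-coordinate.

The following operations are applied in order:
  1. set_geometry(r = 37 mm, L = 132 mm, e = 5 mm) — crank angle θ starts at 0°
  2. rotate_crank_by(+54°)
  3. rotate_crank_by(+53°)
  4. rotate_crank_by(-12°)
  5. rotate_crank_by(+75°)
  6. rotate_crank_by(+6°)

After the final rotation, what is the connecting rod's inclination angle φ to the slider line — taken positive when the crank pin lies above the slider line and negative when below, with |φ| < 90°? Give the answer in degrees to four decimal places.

-1.0501

set_geometry: r = 37 mm, L = 132 mm, e = 5 mm; θ ← 0°
rotate_crank_by(+54°): θ ← 0° +54° = 54°
rotate_crank_by(+53°): θ ← 54° +53° = 107°
rotate_crank_by(-12°): θ ← 107° -12° = 95°
rotate_crank_by(+75°): θ ← 95° +75° = 170°
rotate_crank_by(+6°): θ ← 170° +6° = 176°
crank pin P = (r cos θ, r sin θ) = (-36.909870, 2.580990)
h = r sin θ − e = 2.580990 − 5 = -2.419010
sin φ = h / L = -2.419010 / 132 = -0.01832584
φ = arcsin(-0.01832584) = -1.050052°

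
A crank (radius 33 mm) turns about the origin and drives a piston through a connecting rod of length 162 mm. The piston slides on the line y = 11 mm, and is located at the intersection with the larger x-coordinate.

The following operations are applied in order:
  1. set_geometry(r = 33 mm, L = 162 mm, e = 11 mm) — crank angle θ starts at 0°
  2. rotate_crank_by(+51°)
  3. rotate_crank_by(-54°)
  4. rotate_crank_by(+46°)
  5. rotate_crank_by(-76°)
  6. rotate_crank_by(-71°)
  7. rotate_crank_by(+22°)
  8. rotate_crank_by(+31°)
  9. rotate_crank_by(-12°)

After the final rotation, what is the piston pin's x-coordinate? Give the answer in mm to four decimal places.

set_geometry: r = 33 mm, L = 162 mm, e = 11 mm; θ ← 0°
rotate_crank_by(+51°): θ ← 0° +51° = 51°
rotate_crank_by(-54°): θ ← 51° -54° = -3°
rotate_crank_by(+46°): θ ← -3° +46° = 43°
rotate_crank_by(-76°): θ ← 43° -76° = -33°
rotate_crank_by(-71°): θ ← -33° -71° = -104°
rotate_crank_by(+22°): θ ← -104° +22° = -82°
rotate_crank_by(+31°): θ ← -82° +31° = -51°
rotate_crank_by(-12°): θ ← -51° -12° = -63°
crank pin P = (r cos θ, r sin θ) = (14.981686, -29.403215)
h = r sin θ − e = -29.403215 − 11 = -40.403215
x = r cos θ + √(L² − h²) = 14.981686 + √(26244.0 − 1632.4198) = 14.981686 + 156.880783 = 171.862470

171.8625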